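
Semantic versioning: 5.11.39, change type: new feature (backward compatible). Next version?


Current: 5.11.39
Change category: 'new feature (backward compatible)' → minor bump
SemVer rule: minor bump → increment MINOR, reset PATCH to 0 (MAJOR unchanged)
New: 5.12.0

5.12.0


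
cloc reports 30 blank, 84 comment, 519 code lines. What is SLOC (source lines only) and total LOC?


Total LOC = blank + comment + code
Total LOC = 30 + 84 + 519 = 633
SLOC (source only) = code = 519

Total LOC: 633, SLOC: 519


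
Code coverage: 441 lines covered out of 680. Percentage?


Coverage = covered / total * 100
Coverage = 441 / 680 * 100
Coverage = 64.85%

64.85%


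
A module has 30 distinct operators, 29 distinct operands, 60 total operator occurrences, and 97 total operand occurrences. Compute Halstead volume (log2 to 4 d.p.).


Formula: V = N * log2(η), where N = N1 + N2 and η = η1 + η2
η = 30 + 29 = 59
N = 60 + 97 = 157
log2(59) ≈ 5.8826
V = 157 * 5.8826 = 923.57

923.57


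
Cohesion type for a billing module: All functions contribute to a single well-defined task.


Reasoning: Best: single purpose
Type: Functional cohesion

Functional cohesion


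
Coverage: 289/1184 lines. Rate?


Coverage = covered / total * 100
Coverage = 289 / 1184 * 100
Coverage = 24.41%

24.41%


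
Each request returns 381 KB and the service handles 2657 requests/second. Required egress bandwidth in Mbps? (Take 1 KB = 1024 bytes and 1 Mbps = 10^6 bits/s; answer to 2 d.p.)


Formula: Mbps = payload_bytes * RPS * 8 / 1e6
Payload per request = 381 KB = 381 * 1024 = 390144 bytes
Total bytes/sec = 390144 * 2657 = 1036612608
Total bits/sec = 1036612608 * 8 = 8292900864
Mbps = 8292900864 / 1e6 = 8292.9

8292.9 Mbps


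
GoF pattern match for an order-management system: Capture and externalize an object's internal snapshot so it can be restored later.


This matches the Memento pattern

Memento


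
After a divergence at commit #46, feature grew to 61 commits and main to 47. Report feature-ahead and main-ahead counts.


Common ancestor: commit #46
feature commits after divergence: 61 - 46 = 15
main commits after divergence: 47 - 46 = 1
feature is 15 commits ahead of main
main is 1 commits ahead of feature

feature ahead: 15, main ahead: 1


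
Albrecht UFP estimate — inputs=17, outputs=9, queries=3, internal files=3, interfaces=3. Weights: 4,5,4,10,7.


UFP = EI*4 + EO*5 + EQ*4 + ILF*10 + EIF*7
UFP = 17*4 + 9*5 + 3*4 + 3*10 + 3*7
UFP = 68 + 45 + 12 + 30 + 21
UFP = 176

176


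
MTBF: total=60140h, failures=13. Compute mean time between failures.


Formula: MTBF = Total operating time / Number of failures
MTBF = 60140 / 13
MTBF = 4626.15 hours

4626.15 hours


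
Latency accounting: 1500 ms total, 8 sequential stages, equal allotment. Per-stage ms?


Formula: per_stage = total_budget / stages
per_stage = 1500 / 8
per_stage = 187.5 ms

187.5 ms


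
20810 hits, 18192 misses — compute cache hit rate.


Formula: hit rate = hits / (hits + misses) * 100
hit rate = 20810 / (20810 + 18192) * 100
hit rate = 20810 / 39002 * 100
hit rate = 53.36%

53.36%


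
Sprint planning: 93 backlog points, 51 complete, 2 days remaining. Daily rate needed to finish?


Formula: Required rate = Remaining points / Days left
Remaining = 93 - 51 = 42 points
Required rate = 42 / 2 = 21.0 points/day

21.0 points/day


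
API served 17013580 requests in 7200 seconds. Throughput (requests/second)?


Formula: throughput = requests / seconds
throughput = 17013580 / 7200
throughput = 2363.0 requests/second

2363.0 requests/second


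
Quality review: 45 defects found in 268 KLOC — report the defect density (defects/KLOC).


Defect density = defects / KLOC
Defect density = 45 / 268
Defect density = 0.168 defects/KLOC

0.168 defects/KLOC


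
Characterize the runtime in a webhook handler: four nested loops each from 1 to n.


Reasoning: four levels of nesting
Complexity: O(n^4)

O(n^4)


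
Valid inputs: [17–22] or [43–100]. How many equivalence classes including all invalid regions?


Valid ranges: [17,22] and [43,100]
Class 1: x < 17 — invalid
Class 2: 17 ≤ x ≤ 22 — valid
Class 3: 22 < x < 43 — invalid (gap between ranges)
Class 4: 43 ≤ x ≤ 100 — valid
Class 5: x > 100 — invalid
Total equivalence classes: 5

5 equivalence classes


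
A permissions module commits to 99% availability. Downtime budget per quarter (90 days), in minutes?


Formula: allowed downtime = period * (100 - SLA) / 100
Period (quarter (90 days)) = 129600 minutes
Unavailability fraction = (100 - 99.0) / 100
Allowed downtime = 129600 * (100 - 99.0) / 100
Allowed downtime = 1296.0 minutes

1296.0 minutes


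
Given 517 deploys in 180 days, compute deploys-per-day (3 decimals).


Formula: deployments per day = releases / days
= 517 / 180
= 2.872 deploys/day
(equivalently, 20.11 deploys/week)

2.872 deploys/day


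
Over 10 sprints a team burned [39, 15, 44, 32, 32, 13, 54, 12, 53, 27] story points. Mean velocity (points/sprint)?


Formula: Avg velocity = Total points / Number of sprints
Points: [39, 15, 44, 32, 32, 13, 54, 12, 53, 27]
Sum = 39 + 15 + 44 + 32 + 32 + 13 + 54 + 12 + 53 + 27 = 321
Avg velocity = 321 / 10 = 32.1 points/sprint

32.1 points/sprint


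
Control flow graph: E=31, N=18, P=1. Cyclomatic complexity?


Formula: V(G) = E - N + 2P
V(G) = 31 - 18 + 2*1
V(G) = 13 + 2
V(G) = 15

15


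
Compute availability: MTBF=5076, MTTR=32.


Availability = MTBF / (MTBF + MTTR)
Availability = 5076 / (5076 + 32)
Availability = 5076 / 5108
Availability = 99.3735%

99.3735%


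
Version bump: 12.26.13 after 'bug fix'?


Current: 12.26.13
Change category: 'bug fix' → patch bump
SemVer rule: patch bump → increment PATCH (MAJOR and MINOR unchanged)
New: 12.26.14

12.26.14


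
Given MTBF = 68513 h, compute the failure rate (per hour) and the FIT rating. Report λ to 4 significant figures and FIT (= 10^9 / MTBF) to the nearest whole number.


Formula: λ = 1 / MTBF; FIT = λ × 1e9 = 1e9 / MTBF
λ = 1 / 68513 ≈ 1.460e-05 failures/hour
FIT = 1e9 / 68513 ≈ 14596 failures per 1e9 hours (nearest whole number)

λ = 1.460e-05 /h, FIT = 14596


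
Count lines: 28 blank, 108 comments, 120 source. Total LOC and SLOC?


Total LOC = blank + comment + code
Total LOC = 28 + 108 + 120 = 256
SLOC (source only) = code = 120

Total LOC: 256, SLOC: 120


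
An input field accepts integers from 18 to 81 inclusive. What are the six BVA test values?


Range: [18, 81]
Boundaries: just below min, min, min+1, max-1, max, just above max
Values: [17, 18, 19, 80, 81, 82]

[17, 18, 19, 80, 81, 82]


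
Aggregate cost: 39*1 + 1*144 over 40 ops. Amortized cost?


Formula: Amortized cost = Total cost / Operations
Total cost = (39 * 1) + (1 * 144)
Total cost = 39 + 144 = 183
Amortized = 183 / 40 = 4.575

4.575


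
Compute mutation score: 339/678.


Mutation score = killed / total * 100
Mutation score = 339 / 678 * 100
Mutation score = 50.0%

50.0%


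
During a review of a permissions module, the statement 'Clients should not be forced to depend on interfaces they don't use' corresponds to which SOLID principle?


This describes the Interface Segregation Principle (ISP)

Interface Segregation Principle (ISP)


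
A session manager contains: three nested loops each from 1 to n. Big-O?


Reasoning: three levels of nesting over n
Complexity: O(n^3)

O(n^3)


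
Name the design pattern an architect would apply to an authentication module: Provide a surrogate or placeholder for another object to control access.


This matches the Proxy pattern

Proxy


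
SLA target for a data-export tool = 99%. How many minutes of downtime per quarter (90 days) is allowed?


Formula: allowed downtime = period * (100 - SLA) / 100
Period (quarter (90 days)) = 129600 minutes
Unavailability fraction = (100 - 99.0) / 100
Allowed downtime = 129600 * (100 - 99.0) / 100
Allowed downtime = 1296.0 minutes

1296.0 minutes


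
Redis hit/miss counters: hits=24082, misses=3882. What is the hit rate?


Formula: hit rate = hits / (hits + misses) * 100
hit rate = 24082 / (24082 + 3882) * 100
hit rate = 24082 / 27964 * 100
hit rate = 86.12%

86.12%


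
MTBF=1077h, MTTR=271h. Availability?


Availability = MTBF / (MTBF + MTTR)
Availability = 1077 / (1077 + 271)
Availability = 1077 / 1348
Availability = 79.8961%

79.8961%


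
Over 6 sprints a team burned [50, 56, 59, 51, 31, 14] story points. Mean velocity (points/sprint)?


Formula: Avg velocity = Total points / Number of sprints
Points: [50, 56, 59, 51, 31, 14]
Sum = 50 + 56 + 59 + 51 + 31 + 14 = 261
Avg velocity = 261 / 6 = 43.5 points/sprint

43.5 points/sprint


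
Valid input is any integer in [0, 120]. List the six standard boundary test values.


Range: [0, 120]
Boundaries: just below min, min, min+1, max-1, max, just above max
Values: [-1, 0, 1, 119, 120, 121]

[-1, 0, 1, 119, 120, 121]


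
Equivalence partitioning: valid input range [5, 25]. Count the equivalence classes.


Valid range: [5, 25]
Class 1: x < 5 — invalid
Class 2: 5 ≤ x ≤ 25 — valid
Class 3: x > 25 — invalid
Total equivalence classes: 3

3 equivalence classes


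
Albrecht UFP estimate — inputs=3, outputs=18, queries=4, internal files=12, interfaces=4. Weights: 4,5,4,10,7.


UFP = EI*4 + EO*5 + EQ*4 + ILF*10 + EIF*7
UFP = 3*4 + 18*5 + 4*4 + 12*10 + 4*7
UFP = 12 + 90 + 16 + 120 + 28
UFP = 266

266


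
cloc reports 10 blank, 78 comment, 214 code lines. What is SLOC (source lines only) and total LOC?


Total LOC = blank + comment + code
Total LOC = 10 + 78 + 214 = 302
SLOC (source only) = code = 214

Total LOC: 302, SLOC: 214


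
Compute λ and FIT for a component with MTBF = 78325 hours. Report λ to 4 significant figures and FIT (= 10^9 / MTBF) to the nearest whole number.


Formula: λ = 1 / MTBF; FIT = λ × 1e9 = 1e9 / MTBF
λ = 1 / 78325 ≈ 1.277e-05 failures/hour
FIT = 1e9 / 78325 ≈ 12767 failures per 1e9 hours (nearest whole number)

λ = 1.277e-05 /h, FIT = 12767


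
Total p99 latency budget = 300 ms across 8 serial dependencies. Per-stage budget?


Formula: per_stage = total_budget / stages
per_stage = 300 / 8
per_stage = 37.5 ms

37.5 ms


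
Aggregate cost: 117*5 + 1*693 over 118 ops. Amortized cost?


Formula: Amortized cost = Total cost / Operations
Total cost = (117 * 5) + (1 * 693)
Total cost = 585 + 693 = 1278
Amortized = 1278 / 118 = 10.8305

10.8305


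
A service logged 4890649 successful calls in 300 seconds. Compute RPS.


Formula: throughput = requests / seconds
throughput = 4890649 / 300
throughput = 16302.16 requests/second

16302.16 requests/second


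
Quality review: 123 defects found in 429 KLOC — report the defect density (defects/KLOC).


Defect density = defects / KLOC
Defect density = 123 / 429
Defect density = 0.287 defects/KLOC

0.287 defects/KLOC


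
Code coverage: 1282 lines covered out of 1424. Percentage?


Coverage = covered / total * 100
Coverage = 1282 / 1424 * 100
Coverage = 90.03%

90.03%


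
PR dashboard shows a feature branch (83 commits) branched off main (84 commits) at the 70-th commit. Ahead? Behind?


Common ancestor: commit #70
feature commits after divergence: 83 - 70 = 13
main commits after divergence: 84 - 70 = 14
feature is 13 commits ahead of main
main is 14 commits ahead of feature

feature ahead: 13, main ahead: 14


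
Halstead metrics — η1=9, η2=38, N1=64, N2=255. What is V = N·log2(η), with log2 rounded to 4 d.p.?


Formula: V = N * log2(η), where N = N1 + N2 and η = η1 + η2
η = 9 + 38 = 47
N = 64 + 255 = 319
log2(47) ≈ 5.5546
V = 319 * 5.5546 = 1771.92

1771.92


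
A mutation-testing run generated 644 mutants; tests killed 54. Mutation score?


Mutation score = killed / total * 100
Mutation score = 54 / 644 * 100
Mutation score = 8.39%

8.39%


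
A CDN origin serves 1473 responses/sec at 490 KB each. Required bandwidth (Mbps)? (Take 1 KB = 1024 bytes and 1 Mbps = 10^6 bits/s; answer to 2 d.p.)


Formula: Mbps = payload_bytes * RPS * 8 / 1e6
Payload per request = 490 KB = 490 * 1024 = 501760 bytes
Total bytes/sec = 501760 * 1473 = 739092480
Total bits/sec = 739092480 * 8 = 5912739840
Mbps = 5912739840 / 1e6 = 5912.74

5912.74 Mbps


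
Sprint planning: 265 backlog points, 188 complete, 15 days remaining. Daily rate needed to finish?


Formula: Required rate = Remaining points / Days left
Remaining = 265 - 188 = 77 points
Required rate = 77 / 15 = 5.13 points/day

5.13 points/day


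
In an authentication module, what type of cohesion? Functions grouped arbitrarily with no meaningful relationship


Reasoning: Worst: random grouping
Type: Coincidental cohesion

Coincidental cohesion


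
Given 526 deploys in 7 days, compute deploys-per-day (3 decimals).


Formula: deployments per day = releases / days
= 526 / 7
= 75.143 deploys/day
(equivalently, 526.0 deploys/week)

75.143 deploys/day


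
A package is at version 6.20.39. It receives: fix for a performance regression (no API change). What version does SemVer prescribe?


Current: 6.20.39
Change category: 'fix for a performance regression (no API change)' → patch bump
SemVer rule: patch bump → increment PATCH (MAJOR and MINOR unchanged)
New: 6.20.40

6.20.40


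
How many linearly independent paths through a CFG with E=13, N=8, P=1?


Formula: V(G) = E - N + 2P
V(G) = 13 - 8 + 2*1
V(G) = 5 + 2
V(G) = 7

7


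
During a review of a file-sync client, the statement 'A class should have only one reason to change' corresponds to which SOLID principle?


This describes the Single Responsibility Principle (SRP)

Single Responsibility Principle (SRP)


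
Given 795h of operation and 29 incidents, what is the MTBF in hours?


Formula: MTBF = Total operating time / Number of failures
MTBF = 795 / 29
MTBF = 27.41 hours

27.41 hours


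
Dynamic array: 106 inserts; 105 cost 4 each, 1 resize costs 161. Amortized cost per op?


Formula: Amortized cost = Total cost / Operations
Total cost = (105 * 4) + (1 * 161)
Total cost = 420 + 161 = 581
Amortized = 581 / 106 = 5.4811

5.4811


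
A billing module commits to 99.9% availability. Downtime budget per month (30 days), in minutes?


Formula: allowed downtime = period * (100 - SLA) / 100
Period (month (30 days)) = 43200 minutes
Unavailability fraction = (100 - 99.9) / 100
Allowed downtime = 43200 * (100 - 99.9) / 100
Allowed downtime = 43.2 minutes

43.2 minutes


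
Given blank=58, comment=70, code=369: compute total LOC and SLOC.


Total LOC = blank + comment + code
Total LOC = 58 + 70 + 369 = 497
SLOC (source only) = code = 369

Total LOC: 497, SLOC: 369


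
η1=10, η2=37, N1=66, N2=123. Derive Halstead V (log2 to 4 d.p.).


Formula: V = N * log2(η), where N = N1 + N2 and η = η1 + η2
η = 10 + 37 = 47
N = 66 + 123 = 189
log2(47) ≈ 5.5546
V = 189 * 5.5546 = 1049.82

1049.82


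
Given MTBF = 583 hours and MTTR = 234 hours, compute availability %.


Availability = MTBF / (MTBF + MTTR)
Availability = 583 / (583 + 234)
Availability = 583 / 817
Availability = 71.3586%

71.3586%


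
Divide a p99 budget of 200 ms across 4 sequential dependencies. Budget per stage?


Formula: per_stage = total_budget / stages
per_stage = 200 / 4
per_stage = 50.0 ms

50.0 ms


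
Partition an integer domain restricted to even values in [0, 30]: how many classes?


Constraint: even integers in [0, 30]
Class 1: x < 0 — out-of-range invalid
Class 2: x in [0,30] but odd — wrong type invalid
Class 3: x in [0,30] and even — valid
Class 4: x > 30 — out-of-range invalid
Total equivalence classes: 4

4 equivalence classes


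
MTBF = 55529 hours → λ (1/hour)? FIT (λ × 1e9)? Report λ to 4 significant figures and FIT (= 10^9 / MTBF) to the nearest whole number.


Formula: λ = 1 / MTBF; FIT = λ × 1e9 = 1e9 / MTBF
λ = 1 / 55529 ≈ 1.801e-05 failures/hour
FIT = 1e9 / 55529 ≈ 18009 failures per 1e9 hours (nearest whole number)

λ = 1.801e-05 /h, FIT = 18009


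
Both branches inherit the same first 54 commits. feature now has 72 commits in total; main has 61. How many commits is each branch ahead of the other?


Common ancestor: commit #54
feature commits after divergence: 72 - 54 = 18
main commits after divergence: 61 - 54 = 7
feature is 18 commits ahead of main
main is 7 commits ahead of feature

feature ahead: 18, main ahead: 7


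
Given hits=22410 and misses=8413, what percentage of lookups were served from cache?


Formula: hit rate = hits / (hits + misses) * 100
hit rate = 22410 / (22410 + 8413) * 100
hit rate = 22410 / 30823 * 100
hit rate = 72.71%

72.71%


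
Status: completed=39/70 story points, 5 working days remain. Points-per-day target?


Formula: Required rate = Remaining points / Days left
Remaining = 70 - 39 = 31 points
Required rate = 31 / 5 = 6.2 points/day

6.2 points/day


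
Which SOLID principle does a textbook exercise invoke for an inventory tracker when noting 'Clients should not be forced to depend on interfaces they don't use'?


This describes the Interface Segregation Principle (ISP)

Interface Segregation Principle (ISP)


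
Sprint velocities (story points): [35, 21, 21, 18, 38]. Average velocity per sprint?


Formula: Avg velocity = Total points / Number of sprints
Points: [35, 21, 21, 18, 38]
Sum = 35 + 21 + 21 + 18 + 38 = 133
Avg velocity = 133 / 5 = 26.6 points/sprint

26.6 points/sprint


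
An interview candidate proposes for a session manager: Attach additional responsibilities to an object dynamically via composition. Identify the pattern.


This matches the Decorator pattern

Decorator


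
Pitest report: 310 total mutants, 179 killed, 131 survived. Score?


Mutation score = killed / total * 100
Mutation score = 179 / 310 * 100
Mutation score = 57.74%

57.74%


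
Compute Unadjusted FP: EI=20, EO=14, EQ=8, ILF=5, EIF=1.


UFP = EI*4 + EO*5 + EQ*4 + ILF*10 + EIF*7
UFP = 20*4 + 14*5 + 8*4 + 5*10 + 1*7
UFP = 80 + 70 + 32 + 50 + 7
UFP = 239

239


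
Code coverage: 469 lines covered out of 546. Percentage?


Coverage = covered / total * 100
Coverage = 469 / 546 * 100
Coverage = 85.9%

85.9%


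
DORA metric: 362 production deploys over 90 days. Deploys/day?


Formula: deployments per day = releases / days
= 362 / 90
= 4.022 deploys/day
(equivalently, 28.16 deploys/week)

4.022 deploys/day


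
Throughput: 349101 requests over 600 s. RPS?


Formula: throughput = requests / seconds
throughput = 349101 / 600
throughput = 581.84 requests/second

581.84 requests/second


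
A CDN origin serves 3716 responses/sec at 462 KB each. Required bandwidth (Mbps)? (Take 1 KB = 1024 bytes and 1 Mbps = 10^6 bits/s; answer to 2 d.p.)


Formula: Mbps = payload_bytes * RPS * 8 / 1e6
Payload per request = 462 KB = 462 * 1024 = 473088 bytes
Total bytes/sec = 473088 * 3716 = 1757995008
Total bits/sec = 1757995008 * 8 = 14063960064
Mbps = 14063960064 / 1e6 = 14063.96

14063.96 Mbps


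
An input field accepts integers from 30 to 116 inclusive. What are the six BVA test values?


Range: [30, 116]
Boundaries: just below min, min, min+1, max-1, max, just above max
Values: [29, 30, 31, 115, 116, 117]

[29, 30, 31, 115, 116, 117]


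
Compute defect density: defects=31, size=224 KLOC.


Defect density = defects / KLOC
Defect density = 31 / 224
Defect density = 0.138 defects/KLOC

0.138 defects/KLOC


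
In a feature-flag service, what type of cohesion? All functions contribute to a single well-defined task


Reasoning: Best: single purpose
Type: Functional cohesion

Functional cohesion


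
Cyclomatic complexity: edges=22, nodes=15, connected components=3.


Formula: V(G) = E - N + 2P
V(G) = 22 - 15 + 2*3
V(G) = 7 + 6
V(G) = 13

13


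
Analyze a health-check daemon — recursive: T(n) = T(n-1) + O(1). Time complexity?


Reasoning: linear recursion with constant work per frame
Complexity: O(n)

O(n)


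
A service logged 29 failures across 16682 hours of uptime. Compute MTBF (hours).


Formula: MTBF = Total operating time / Number of failures
MTBF = 16682 / 29
MTBF = 575.24 hours

575.24 hours


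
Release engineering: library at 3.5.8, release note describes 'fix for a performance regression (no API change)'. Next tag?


Current: 3.5.8
Change category: 'fix for a performance regression (no API change)' → patch bump
SemVer rule: patch bump → increment PATCH (MAJOR and MINOR unchanged)
New: 3.5.9

3.5.9


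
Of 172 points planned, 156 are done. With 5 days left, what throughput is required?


Formula: Required rate = Remaining points / Days left
Remaining = 172 - 156 = 16 points
Required rate = 16 / 5 = 3.2 points/day

3.2 points/day


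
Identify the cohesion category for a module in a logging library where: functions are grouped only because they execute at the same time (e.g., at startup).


Reasoning: Related by timing only
Type: Temporal cohesion

Temporal cohesion


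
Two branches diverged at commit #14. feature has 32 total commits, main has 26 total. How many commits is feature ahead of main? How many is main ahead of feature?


Common ancestor: commit #14
feature commits after divergence: 32 - 14 = 18
main commits after divergence: 26 - 14 = 12
feature is 18 commits ahead of main
main is 12 commits ahead of feature

feature ahead: 18, main ahead: 12


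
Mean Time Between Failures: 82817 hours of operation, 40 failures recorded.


Formula: MTBF = Total operating time / Number of failures
MTBF = 82817 / 40
MTBF = 2070.43 hours

2070.43 hours


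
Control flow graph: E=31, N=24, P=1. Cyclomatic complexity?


Formula: V(G) = E - N + 2P
V(G) = 31 - 24 + 2*1
V(G) = 7 + 2
V(G) = 9

9


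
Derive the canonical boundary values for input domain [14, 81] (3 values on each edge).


Range: [14, 81]
Boundaries: just below min, min, min+1, max-1, max, just above max
Values: [13, 14, 15, 80, 81, 82]

[13, 14, 15, 80, 81, 82]


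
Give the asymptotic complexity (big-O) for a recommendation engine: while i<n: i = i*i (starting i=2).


Reasoning: squaring drives double-exponential growth; iterations ~ log log n
Complexity: O(log log n)

O(log log n)


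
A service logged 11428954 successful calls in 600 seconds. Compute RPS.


Formula: throughput = requests / seconds
throughput = 11428954 / 600
throughput = 19048.26 requests/second

19048.26 requests/second


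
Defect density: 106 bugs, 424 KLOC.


Defect density = defects / KLOC
Defect density = 106 / 424
Defect density = 0.25 defects/KLOC

0.25 defects/KLOC


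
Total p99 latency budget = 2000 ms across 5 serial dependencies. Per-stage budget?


Formula: per_stage = total_budget / stages
per_stage = 2000 / 5
per_stage = 400.0 ms

400.0 ms


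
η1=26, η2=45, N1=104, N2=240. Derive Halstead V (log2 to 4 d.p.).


Formula: V = N * log2(η), where N = N1 + N2 and η = η1 + η2
η = 26 + 45 = 71
N = 104 + 240 = 344
log2(71) ≈ 6.1497
V = 344 * 6.1497 = 2115.50

2115.50


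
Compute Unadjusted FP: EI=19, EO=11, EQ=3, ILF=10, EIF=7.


UFP = EI*4 + EO*5 + EQ*4 + ILF*10 + EIF*7
UFP = 19*4 + 11*5 + 3*4 + 10*10 + 7*7
UFP = 76 + 55 + 12 + 100 + 49
UFP = 292

292


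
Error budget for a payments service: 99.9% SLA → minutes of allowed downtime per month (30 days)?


Formula: allowed downtime = period * (100 - SLA) / 100
Period (month (30 days)) = 43200 minutes
Unavailability fraction = (100 - 99.9) / 100
Allowed downtime = 43200 * (100 - 99.9) / 100
Allowed downtime = 43.2 minutes

43.2 minutes


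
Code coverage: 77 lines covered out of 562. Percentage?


Coverage = covered / total * 100
Coverage = 77 / 562 * 100
Coverage = 13.7%

13.7%


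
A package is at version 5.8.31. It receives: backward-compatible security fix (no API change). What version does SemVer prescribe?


Current: 5.8.31
Change category: 'backward-compatible security fix (no API change)' → patch bump
SemVer rule: patch bump → increment PATCH (MAJOR and MINOR unchanged)
New: 5.8.32

5.8.32


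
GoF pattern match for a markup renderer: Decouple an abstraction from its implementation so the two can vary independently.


This matches the Bridge pattern

Bridge


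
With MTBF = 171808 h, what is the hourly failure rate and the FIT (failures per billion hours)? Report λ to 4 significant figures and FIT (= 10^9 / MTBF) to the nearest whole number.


Formula: λ = 1 / MTBF; FIT = λ × 1e9 = 1e9 / MTBF
λ = 1 / 171808 ≈ 5.820e-06 failures/hour
FIT = 1e9 / 171808 ≈ 5820 failures per 1e9 hours (nearest whole number)

λ = 5.820e-06 /h, FIT = 5820


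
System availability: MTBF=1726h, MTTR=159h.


Availability = MTBF / (MTBF + MTTR)
Availability = 1726 / (1726 + 159)
Availability = 1726 / 1885
Availability = 91.565%

91.565%


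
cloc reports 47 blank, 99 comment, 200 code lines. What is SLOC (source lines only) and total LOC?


Total LOC = blank + comment + code
Total LOC = 47 + 99 + 200 = 346
SLOC (source only) = code = 200

Total LOC: 346, SLOC: 200


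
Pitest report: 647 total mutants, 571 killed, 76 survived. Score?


Mutation score = killed / total * 100
Mutation score = 571 / 647 * 100
Mutation score = 88.25%

88.25%


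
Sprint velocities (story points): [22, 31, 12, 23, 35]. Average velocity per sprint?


Formula: Avg velocity = Total points / Number of sprints
Points: [22, 31, 12, 23, 35]
Sum = 22 + 31 + 12 + 23 + 35 = 123
Avg velocity = 123 / 5 = 24.6 points/sprint

24.6 points/sprint


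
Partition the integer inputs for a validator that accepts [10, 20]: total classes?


Valid range: [10, 20]
Class 1: x < 10 — invalid
Class 2: 10 ≤ x ≤ 20 — valid
Class 3: x > 20 — invalid
Total equivalence classes: 3

3 equivalence classes


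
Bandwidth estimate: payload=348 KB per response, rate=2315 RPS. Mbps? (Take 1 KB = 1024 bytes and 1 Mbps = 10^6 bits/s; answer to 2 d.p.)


Formula: Mbps = payload_bytes * RPS * 8 / 1e6
Payload per request = 348 KB = 348 * 1024 = 356352 bytes
Total bytes/sec = 356352 * 2315 = 824954880
Total bits/sec = 824954880 * 8 = 6599639040
Mbps = 6599639040 / 1e6 = 6599.64

6599.64 Mbps


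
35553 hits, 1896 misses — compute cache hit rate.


Formula: hit rate = hits / (hits + misses) * 100
hit rate = 35553 / (35553 + 1896) * 100
hit rate = 35553 / 37449 * 100
hit rate = 94.94%

94.94%


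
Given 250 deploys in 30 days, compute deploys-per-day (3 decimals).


Formula: deployments per day = releases / days
= 250 / 30
= 8.333 deploys/day
(equivalently, 58.33 deploys/week)

8.333 deploys/day


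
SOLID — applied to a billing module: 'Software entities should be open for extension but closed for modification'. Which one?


This describes the Open/Closed Principle (OCP)

Open/Closed Principle (OCP)


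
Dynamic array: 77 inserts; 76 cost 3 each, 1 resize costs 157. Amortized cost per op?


Formula: Amortized cost = Total cost / Operations
Total cost = (76 * 3) + (1 * 157)
Total cost = 228 + 157 = 385
Amortized = 385 / 77 = 5.0

5.0


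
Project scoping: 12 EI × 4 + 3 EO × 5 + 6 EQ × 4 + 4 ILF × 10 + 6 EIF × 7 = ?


UFP = EI*4 + EO*5 + EQ*4 + ILF*10 + EIF*7
UFP = 12*4 + 3*5 + 6*4 + 4*10 + 6*7
UFP = 48 + 15 + 24 + 40 + 42
UFP = 169

169


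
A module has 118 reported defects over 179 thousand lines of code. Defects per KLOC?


Defect density = defects / KLOC
Defect density = 118 / 179
Defect density = 0.659 defects/KLOC

0.659 defects/KLOC


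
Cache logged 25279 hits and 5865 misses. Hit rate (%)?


Formula: hit rate = hits / (hits + misses) * 100
hit rate = 25279 / (25279 + 5865) * 100
hit rate = 25279 / 31144 * 100
hit rate = 81.17%

81.17%


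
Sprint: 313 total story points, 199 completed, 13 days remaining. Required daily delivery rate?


Formula: Required rate = Remaining points / Days left
Remaining = 313 - 199 = 114 points
Required rate = 114 / 13 = 8.77 points/day

8.77 points/day


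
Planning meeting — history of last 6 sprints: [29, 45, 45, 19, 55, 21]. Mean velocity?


Formula: Avg velocity = Total points / Number of sprints
Points: [29, 45, 45, 19, 55, 21]
Sum = 29 + 45 + 45 + 19 + 55 + 21 = 214
Avg velocity = 214 / 6 = 35.67 points/sprint

35.67 points/sprint


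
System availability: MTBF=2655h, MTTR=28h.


Availability = MTBF / (MTBF + MTTR)
Availability = 2655 / (2655 + 28)
Availability = 2655 / 2683
Availability = 98.9564%

98.9564%


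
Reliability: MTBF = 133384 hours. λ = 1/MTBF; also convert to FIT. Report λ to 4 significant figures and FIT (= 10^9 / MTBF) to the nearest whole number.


Formula: λ = 1 / MTBF; FIT = λ × 1e9 = 1e9 / MTBF
λ = 1 / 133384 ≈ 7.497e-06 failures/hour
FIT = 1e9 / 133384 ≈ 7497 failures per 1e9 hours (nearest whole number)

λ = 7.497e-06 /h, FIT = 7497


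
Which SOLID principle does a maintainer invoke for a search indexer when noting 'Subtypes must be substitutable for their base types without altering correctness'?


This describes the Liskov Substitution Principle (LSP)

Liskov Substitution Principle (LSP)


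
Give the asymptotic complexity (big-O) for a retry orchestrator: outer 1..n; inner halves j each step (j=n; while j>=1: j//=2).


Reasoning: n times log n
Complexity: O(n log n)

O(n log n)


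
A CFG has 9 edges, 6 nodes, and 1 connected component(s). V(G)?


Formula: V(G) = E - N + 2P
V(G) = 9 - 6 + 2*1
V(G) = 3 + 2
V(G) = 5

5


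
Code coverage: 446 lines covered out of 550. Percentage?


Coverage = covered / total * 100
Coverage = 446 / 550 * 100
Coverage = 81.09%

81.09%


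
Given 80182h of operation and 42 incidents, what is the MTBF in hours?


Formula: MTBF = Total operating time / Number of failures
MTBF = 80182 / 42
MTBF = 1909.1 hours

1909.1 hours


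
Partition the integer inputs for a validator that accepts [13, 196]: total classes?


Valid range: [13, 196]
Class 1: x < 13 — invalid
Class 2: 13 ≤ x ≤ 196 — valid
Class 3: x > 196 — invalid
Total equivalence classes: 3

3 equivalence classes


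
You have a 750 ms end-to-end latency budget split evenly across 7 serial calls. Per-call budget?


Formula: per_stage = total_budget / stages
per_stage = 750 / 7
per_stage = 107.14 ms

107.14 ms


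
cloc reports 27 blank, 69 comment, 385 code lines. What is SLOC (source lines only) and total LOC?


Total LOC = blank + comment + code
Total LOC = 27 + 69 + 385 = 481
SLOC (source only) = code = 385

Total LOC: 481, SLOC: 385


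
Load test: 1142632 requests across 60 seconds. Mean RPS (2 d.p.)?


Formula: throughput = requests / seconds
throughput = 1142632 / 60
throughput = 19043.87 requests/second

19043.87 requests/second


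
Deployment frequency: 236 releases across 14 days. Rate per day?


Formula: deployments per day = releases / days
= 236 / 14
= 16.857 deploys/day
(equivalently, 118.0 deploys/week)

16.857 deploys/day


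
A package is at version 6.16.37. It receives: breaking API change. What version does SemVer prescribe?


Current: 6.16.37
Change category: 'breaking API change' → major bump
SemVer rule: major bump → increment MAJOR, reset MINOR and PATCH to 0
New: 7.0.0

7.0.0


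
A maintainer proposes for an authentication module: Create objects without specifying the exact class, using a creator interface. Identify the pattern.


This matches the Factory Method pattern

Factory Method


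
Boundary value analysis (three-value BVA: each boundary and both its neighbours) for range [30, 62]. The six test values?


Range: [30, 62]
Boundaries: just below min, min, min+1, max-1, max, just above max
Values: [29, 30, 31, 61, 62, 63]

[29, 30, 31, 61, 62, 63]


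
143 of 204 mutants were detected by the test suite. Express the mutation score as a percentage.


Mutation score = killed / total * 100
Mutation score = 143 / 204 * 100
Mutation score = 70.1%

70.1%


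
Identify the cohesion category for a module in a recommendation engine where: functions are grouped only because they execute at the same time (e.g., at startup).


Reasoning: Related by timing only
Type: Temporal cohesion

Temporal cohesion


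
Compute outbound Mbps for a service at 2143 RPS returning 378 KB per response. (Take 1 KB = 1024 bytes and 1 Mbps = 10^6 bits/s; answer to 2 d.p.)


Formula: Mbps = payload_bytes * RPS * 8 / 1e6
Payload per request = 378 KB = 378 * 1024 = 387072 bytes
Total bytes/sec = 387072 * 2143 = 829495296
Total bits/sec = 829495296 * 8 = 6635962368
Mbps = 6635962368 / 1e6 = 6635.96

6635.96 Mbps


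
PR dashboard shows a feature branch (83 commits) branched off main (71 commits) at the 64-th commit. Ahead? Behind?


Common ancestor: commit #64
feature commits after divergence: 83 - 64 = 19
main commits after divergence: 71 - 64 = 7
feature is 19 commits ahead of main
main is 7 commits ahead of feature

feature ahead: 19, main ahead: 7


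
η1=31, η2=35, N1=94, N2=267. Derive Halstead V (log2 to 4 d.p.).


Formula: V = N * log2(η), where N = N1 + N2 and η = η1 + η2
η = 31 + 35 = 66
N = 94 + 267 = 361
log2(66) ≈ 6.0444
V = 361 * 6.0444 = 2182.03

2182.03


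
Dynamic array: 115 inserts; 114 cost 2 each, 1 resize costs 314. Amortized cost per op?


Formula: Amortized cost = Total cost / Operations
Total cost = (114 * 2) + (1 * 314)
Total cost = 228 + 314 = 542
Amortized = 542 / 115 = 4.713

4.713


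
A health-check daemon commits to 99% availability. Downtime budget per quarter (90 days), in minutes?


Formula: allowed downtime = period * (100 - SLA) / 100
Period (quarter (90 days)) = 129600 minutes
Unavailability fraction = (100 - 99.0) / 100
Allowed downtime = 129600 * (100 - 99.0) / 100
Allowed downtime = 1296.0 minutes

1296.0 minutes


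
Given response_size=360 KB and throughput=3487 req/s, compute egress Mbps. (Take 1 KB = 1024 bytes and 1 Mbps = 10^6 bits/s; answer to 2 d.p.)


Formula: Mbps = payload_bytes * RPS * 8 / 1e6
Payload per request = 360 KB = 360 * 1024 = 368640 bytes
Total bytes/sec = 368640 * 3487 = 1285447680
Total bits/sec = 1285447680 * 8 = 10283581440
Mbps = 10283581440 / 1e6 = 10283.58

10283.58 Mbps


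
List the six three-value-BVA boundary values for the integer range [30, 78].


Range: [30, 78]
Boundaries: just below min, min, min+1, max-1, max, just above max
Values: [29, 30, 31, 77, 78, 79]

[29, 30, 31, 77, 78, 79]


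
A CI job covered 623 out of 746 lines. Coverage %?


Coverage = covered / total * 100
Coverage = 623 / 746 * 100
Coverage = 83.51%

83.51%


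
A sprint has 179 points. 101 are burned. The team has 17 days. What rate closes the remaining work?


Formula: Required rate = Remaining points / Days left
Remaining = 179 - 101 = 78 points
Required rate = 78 / 17 = 4.59 points/day

4.59 points/day


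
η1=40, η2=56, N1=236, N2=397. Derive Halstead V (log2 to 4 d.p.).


Formula: V = N * log2(η), where N = N1 + N2 and η = η1 + η2
η = 40 + 56 = 96
N = 236 + 397 = 633
log2(96) ≈ 6.5850
V = 633 * 6.5850 = 4168.31

4168.31


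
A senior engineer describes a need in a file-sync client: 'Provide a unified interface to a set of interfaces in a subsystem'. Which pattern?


This matches the Facade pattern

Facade


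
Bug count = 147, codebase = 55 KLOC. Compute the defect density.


Defect density = defects / KLOC
Defect density = 147 / 55
Defect density = 2.673 defects/KLOC

2.673 defects/KLOC


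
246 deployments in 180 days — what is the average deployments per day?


Formula: deployments per day = releases / days
= 246 / 180
= 1.367 deploys/day
(equivalently, 9.57 deploys/week)

1.367 deploys/day


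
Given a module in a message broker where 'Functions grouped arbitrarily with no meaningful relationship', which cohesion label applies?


Reasoning: Worst: random grouping
Type: Coincidental cohesion

Coincidental cohesion


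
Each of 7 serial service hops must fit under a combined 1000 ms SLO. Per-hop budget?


Formula: per_stage = total_budget / stages
per_stage = 1000 / 7
per_stage = 142.86 ms

142.86 ms


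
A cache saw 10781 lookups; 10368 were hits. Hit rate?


Formula: hit rate = hits / (hits + misses) * 100
hit rate = 10368 / (10368 + 413) * 100
hit rate = 10368 / 10781 * 100
hit rate = 96.17%

96.17%


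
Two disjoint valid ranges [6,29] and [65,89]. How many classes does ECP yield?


Valid ranges: [6,29] and [65,89]
Class 1: x < 6 — invalid
Class 2: 6 ≤ x ≤ 29 — valid
Class 3: 29 < x < 65 — invalid (gap between ranges)
Class 4: 65 ≤ x ≤ 89 — valid
Class 5: x > 89 — invalid
Total equivalence classes: 5

5 equivalence classes


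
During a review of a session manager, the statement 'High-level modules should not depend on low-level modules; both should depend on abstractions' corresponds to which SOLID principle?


This describes the Dependency Inversion Principle (DIP)

Dependency Inversion Principle (DIP)


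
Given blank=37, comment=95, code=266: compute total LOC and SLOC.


Total LOC = blank + comment + code
Total LOC = 37 + 95 + 266 = 398
SLOC (source only) = code = 266

Total LOC: 398, SLOC: 266


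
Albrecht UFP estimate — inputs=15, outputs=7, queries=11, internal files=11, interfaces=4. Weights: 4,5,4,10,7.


UFP = EI*4 + EO*5 + EQ*4 + ILF*10 + EIF*7
UFP = 15*4 + 7*5 + 11*4 + 11*10 + 4*7
UFP = 60 + 35 + 44 + 110 + 28
UFP = 277

277


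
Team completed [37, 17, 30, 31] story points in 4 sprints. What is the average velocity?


Formula: Avg velocity = Total points / Number of sprints
Points: [37, 17, 30, 31]
Sum = 37 + 17 + 30 + 31 = 115
Avg velocity = 115 / 4 = 28.75 points/sprint

28.75 points/sprint


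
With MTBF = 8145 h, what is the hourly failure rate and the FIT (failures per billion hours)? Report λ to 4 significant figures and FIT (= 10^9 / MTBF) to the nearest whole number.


Formula: λ = 1 / MTBF; FIT = λ × 1e9 = 1e9 / MTBF
λ = 1 / 8145 ≈ 1.228e-04 failures/hour
FIT = 1e9 / 8145 ≈ 122775 failures per 1e9 hours (nearest whole number)

λ = 1.228e-04 /h, FIT = 122775


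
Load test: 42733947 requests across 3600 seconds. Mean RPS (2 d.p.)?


Formula: throughput = requests / seconds
throughput = 42733947 / 3600
throughput = 11870.54 requests/second

11870.54 requests/second


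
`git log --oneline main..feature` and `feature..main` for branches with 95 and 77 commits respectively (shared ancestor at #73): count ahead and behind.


Common ancestor: commit #73
feature commits after divergence: 95 - 73 = 22
main commits after divergence: 77 - 73 = 4
feature is 22 commits ahead of main
main is 4 commits ahead of feature

feature ahead: 22, main ahead: 4


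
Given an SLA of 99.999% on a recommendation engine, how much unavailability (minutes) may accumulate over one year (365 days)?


Formula: allowed downtime = period * (100 - SLA) / 100
Period (year (365 days)) = 525600 minutes
Unavailability fraction = (100 - 99.999) / 100
Allowed downtime = 525600 * (100 - 99.999) / 100
Allowed downtime = 5.256 minutes

5.256 minutes


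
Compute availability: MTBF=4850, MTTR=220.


Availability = MTBF / (MTBF + MTTR)
Availability = 4850 / (4850 + 220)
Availability = 4850 / 5070
Availability = 95.6607%

95.6607%


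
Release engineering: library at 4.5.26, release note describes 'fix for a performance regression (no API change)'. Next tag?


Current: 4.5.26
Change category: 'fix for a performance regression (no API change)' → patch bump
SemVer rule: patch bump → increment PATCH (MAJOR and MINOR unchanged)
New: 4.5.27

4.5.27


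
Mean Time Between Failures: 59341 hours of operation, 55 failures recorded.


Formula: MTBF = Total operating time / Number of failures
MTBF = 59341 / 55
MTBF = 1078.93 hours

1078.93 hours
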